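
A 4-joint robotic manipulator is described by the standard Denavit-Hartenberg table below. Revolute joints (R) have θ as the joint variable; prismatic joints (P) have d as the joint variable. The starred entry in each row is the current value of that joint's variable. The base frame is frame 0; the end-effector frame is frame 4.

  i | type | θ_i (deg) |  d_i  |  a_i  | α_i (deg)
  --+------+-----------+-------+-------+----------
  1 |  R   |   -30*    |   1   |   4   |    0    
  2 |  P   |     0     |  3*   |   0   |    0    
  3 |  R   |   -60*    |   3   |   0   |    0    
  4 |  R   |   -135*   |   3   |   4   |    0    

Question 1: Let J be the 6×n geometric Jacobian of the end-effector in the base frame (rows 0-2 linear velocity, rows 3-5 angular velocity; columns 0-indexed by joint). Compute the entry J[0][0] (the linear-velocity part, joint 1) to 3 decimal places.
-0.828

axis z_0 = ẑ; lever o_n−o_0 = (0.6357,0.8284,10.0000)
cross product → J_v[:, 0] = (-0.8284,0.6357,0.0000)
J_ω[:, 0] = z_0
entry J[0][0] = -0.8284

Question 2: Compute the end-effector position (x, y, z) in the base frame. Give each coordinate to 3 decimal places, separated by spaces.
0.636 0.828 10.000

after link 1: o_1 = (3.4641, -2.0000, 1.0000)
after link 2: o_2 = (3.4641, -2.0000, 4.0000)
after link 3: o_3 = (3.4641, -2.0000, 7.0000)
after link 4: o_4 = (0.6357, 0.8284, 10.0000)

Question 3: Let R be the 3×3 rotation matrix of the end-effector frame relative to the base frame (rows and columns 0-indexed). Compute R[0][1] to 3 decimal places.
-0.707

End-effector y-axis (col 1 of R) = (-0.7071,-0.7071,0.0000)
R[0][1] = -0.7071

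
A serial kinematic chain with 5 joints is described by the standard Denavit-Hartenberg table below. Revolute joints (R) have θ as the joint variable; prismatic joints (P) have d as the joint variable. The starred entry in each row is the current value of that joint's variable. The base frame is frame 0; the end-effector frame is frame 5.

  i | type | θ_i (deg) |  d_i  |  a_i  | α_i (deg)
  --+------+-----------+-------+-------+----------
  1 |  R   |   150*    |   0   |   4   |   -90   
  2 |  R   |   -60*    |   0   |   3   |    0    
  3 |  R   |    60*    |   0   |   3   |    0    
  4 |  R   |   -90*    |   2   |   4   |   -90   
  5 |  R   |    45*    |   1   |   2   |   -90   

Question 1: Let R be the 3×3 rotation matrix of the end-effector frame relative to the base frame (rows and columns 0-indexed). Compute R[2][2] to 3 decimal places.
-0.707

End-effector z-axis (col 2 of R) = (0.3536,0.6124,-0.7071)
R[2][2] = -0.7071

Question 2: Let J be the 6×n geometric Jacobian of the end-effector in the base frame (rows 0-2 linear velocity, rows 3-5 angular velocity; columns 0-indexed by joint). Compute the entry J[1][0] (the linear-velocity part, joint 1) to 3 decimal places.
-8.520

axis z_0 = ẑ; lever o_n−o_0 = (-8.5201,4.2427,8.0123)
cross product → J_v[:, 0] = (-4.2427,-8.5201,0.0000)
J_ω[:, 0] = z_0
entry J[1][0] = -8.5201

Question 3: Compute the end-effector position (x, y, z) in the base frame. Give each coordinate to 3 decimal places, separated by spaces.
-8.520 4.243 8.012

after link 1: o_1 = (-3.4641, 2.0000, 0.0000)
after link 2: o_2 = (-4.7631, 2.7500, 2.5981)
after link 3: o_3 = (-7.3612, 4.2500, 2.5981)
after link 4: o_4 = (-8.3612, 2.5179, 6.5981)
after link 5: o_5 = (-8.5201, 4.2427, 8.0123)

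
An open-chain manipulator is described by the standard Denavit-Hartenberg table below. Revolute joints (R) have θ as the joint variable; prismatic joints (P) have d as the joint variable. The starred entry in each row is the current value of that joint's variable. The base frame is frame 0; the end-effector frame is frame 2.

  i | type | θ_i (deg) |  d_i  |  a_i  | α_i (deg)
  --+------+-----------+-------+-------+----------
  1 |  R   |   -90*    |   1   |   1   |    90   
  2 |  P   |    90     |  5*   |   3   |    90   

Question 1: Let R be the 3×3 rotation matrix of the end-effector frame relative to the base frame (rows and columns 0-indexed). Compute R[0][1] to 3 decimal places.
End-effector y-axis (col 1 of R) = (-1.0000,0.0000,0.0000)
R[0][1] = -1.0000

-1.000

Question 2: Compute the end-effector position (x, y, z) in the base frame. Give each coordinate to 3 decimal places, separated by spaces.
-5.000 -1.000 4.000

after link 1: o_1 = (0.0000, -1.0000, 1.0000)
after link 2: o_2 = (-5.0000, -1.0000, 4.0000)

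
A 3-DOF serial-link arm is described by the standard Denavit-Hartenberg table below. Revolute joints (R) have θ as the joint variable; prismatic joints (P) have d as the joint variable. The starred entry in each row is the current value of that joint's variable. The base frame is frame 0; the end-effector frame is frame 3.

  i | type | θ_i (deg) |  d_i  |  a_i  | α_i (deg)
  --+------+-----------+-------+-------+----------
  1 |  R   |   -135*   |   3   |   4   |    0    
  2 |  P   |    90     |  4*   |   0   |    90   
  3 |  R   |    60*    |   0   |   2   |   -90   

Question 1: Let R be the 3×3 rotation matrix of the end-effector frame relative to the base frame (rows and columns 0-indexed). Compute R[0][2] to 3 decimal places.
End-effector z-axis (col 2 of R) = (-0.6124,0.6124,0.5000)
R[0][2] = -0.6124

-0.612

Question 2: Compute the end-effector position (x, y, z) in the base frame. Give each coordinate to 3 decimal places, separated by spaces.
after link 1: o_1 = (-2.8284, -2.8284, 3.0000)
after link 2: o_2 = (-2.8284, -2.8284, 7.0000)
after link 3: o_3 = (-2.1213, -3.5355, 8.7321)

-2.121 -3.536 8.732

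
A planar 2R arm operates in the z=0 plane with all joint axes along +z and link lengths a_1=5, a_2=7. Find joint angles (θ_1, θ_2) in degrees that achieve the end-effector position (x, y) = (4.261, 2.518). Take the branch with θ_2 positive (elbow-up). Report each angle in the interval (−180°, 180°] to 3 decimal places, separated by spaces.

cos θ_2 = (24.4964−5²−7²)/(2·5·7) = -0.7072; θ_2 = 135.0070° (elbow-up)
β = atan2(2.5180,4.2610) = 30.5806°; ψ = atan2(4.9491,0.0496) = 89.4253°
θ_1 = β − ψ = -58.8447°

-58.845 135.007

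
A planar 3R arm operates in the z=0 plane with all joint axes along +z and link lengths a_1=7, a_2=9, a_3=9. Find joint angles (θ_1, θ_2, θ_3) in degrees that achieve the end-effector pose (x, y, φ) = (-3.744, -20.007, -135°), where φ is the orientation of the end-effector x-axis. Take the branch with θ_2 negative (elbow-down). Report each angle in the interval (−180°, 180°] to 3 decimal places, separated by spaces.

wrist centre = target − a_3·(cos φ, sin φ) = (2.6200, -13.6430)
cos θ_2 = (192.9967−7²−9²)/(2·7·9) = 0.5000; θ_2 = -60.0017° (elbow-down)
β = atan2(-13.6430,2.6200) = -79.1295°; ψ = atan2(-7.7944,11.4998) = -34.1288°
θ_1 = β − ψ = -45.0006°
θ_3 = φ − θ_1 − θ_2 = -29.9976° (wrapped to (-180°,180°])

-45.001 -60.002 -29.998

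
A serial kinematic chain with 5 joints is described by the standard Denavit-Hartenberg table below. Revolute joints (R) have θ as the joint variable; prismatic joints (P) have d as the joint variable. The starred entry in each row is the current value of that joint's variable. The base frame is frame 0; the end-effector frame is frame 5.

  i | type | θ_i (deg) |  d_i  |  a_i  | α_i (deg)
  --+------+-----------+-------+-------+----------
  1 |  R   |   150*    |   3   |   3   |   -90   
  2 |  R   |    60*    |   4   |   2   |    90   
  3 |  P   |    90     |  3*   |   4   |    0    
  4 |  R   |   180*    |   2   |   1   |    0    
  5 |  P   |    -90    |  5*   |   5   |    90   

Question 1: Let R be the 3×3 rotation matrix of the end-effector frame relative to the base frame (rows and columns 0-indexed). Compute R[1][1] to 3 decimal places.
End-effector y-axis (col 1 of R) = (-0.7500,0.4330,0.5000)
R[1][1] = 0.4330

0.433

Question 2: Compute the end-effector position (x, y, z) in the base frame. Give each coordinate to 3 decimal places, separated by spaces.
-12.299 -0.982 10.598

after link 1: o_1 = (-2.5981, 1.5000, 3.0000)
after link 2: o_2 = (-5.4641, -1.4641, 1.2679)
after link 3: o_3 = (-9.7141, -3.6292, 2.7679)
after link 4: o_4 = (-10.7141, -1.8971, 3.7679)
after link 5: o_5 = (-12.2990, -0.9821, 10.5981)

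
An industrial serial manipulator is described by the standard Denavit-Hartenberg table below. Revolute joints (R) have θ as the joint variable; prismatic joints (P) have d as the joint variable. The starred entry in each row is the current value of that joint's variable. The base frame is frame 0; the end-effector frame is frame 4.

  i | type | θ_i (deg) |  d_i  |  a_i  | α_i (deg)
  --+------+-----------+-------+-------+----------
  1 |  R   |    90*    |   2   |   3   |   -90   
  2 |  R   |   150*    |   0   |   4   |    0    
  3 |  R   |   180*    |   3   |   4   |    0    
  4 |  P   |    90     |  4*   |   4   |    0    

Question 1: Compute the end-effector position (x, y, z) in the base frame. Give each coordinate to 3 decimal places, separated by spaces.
-7.000 5.000 -1.464

after link 1: o_1 = (0.0000, 3.0000, 2.0000)
after link 2: o_2 = (-0.0000, -0.4641, 0.0000)
after link 3: o_3 = (-3.0000, 3.0000, 2.0000)
after link 4: o_4 = (-7.0000, 5.0000, -1.4641)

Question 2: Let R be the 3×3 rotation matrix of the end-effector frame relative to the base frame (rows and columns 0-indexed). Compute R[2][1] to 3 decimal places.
-0.500

End-effector y-axis (col 1 of R) = (-0.0000,-0.8660,-0.5000)
R[2][1] = -0.5000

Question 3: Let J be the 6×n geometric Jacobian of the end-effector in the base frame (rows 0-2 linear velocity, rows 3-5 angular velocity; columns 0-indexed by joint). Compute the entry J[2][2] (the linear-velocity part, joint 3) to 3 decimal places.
-5.464

axis z_2 = (-1.0000,0.0000,0.0000); lever o_n−o_2 = (-7.0000,5.4641,-1.4641)
cross product → J_v[:, 2] = (-0.0000,-1.4641,-5.4641)
J_ω[:, 2] = z_2
entry J[2][2] = -5.4641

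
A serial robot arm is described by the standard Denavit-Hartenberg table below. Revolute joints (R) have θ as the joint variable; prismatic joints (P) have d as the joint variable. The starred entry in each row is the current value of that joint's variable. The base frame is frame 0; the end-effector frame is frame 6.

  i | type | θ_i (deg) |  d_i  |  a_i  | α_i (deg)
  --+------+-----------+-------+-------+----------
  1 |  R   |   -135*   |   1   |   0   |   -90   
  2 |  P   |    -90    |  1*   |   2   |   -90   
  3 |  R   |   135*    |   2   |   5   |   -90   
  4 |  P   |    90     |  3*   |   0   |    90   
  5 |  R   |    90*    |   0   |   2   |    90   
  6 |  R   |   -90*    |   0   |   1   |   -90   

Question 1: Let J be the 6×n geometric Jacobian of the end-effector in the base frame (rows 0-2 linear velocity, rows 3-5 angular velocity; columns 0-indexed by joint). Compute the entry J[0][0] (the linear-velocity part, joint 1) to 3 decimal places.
axis z_0 = ẑ; lever o_n−o_0 = (-0.2071,-2.6213,-3.3640)
cross product → J_v[:, 0] = (2.6213,-0.2071,0.0000)
J_ω[:, 0] = z_0
entry J[0][0] = 2.6213

2.621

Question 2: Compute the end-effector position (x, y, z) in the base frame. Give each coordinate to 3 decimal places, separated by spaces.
-0.207 -2.621 -3.364

after link 1: o_1 = (0.0000, 0.0000, 1.0000)
after link 2: o_2 = (0.7071, -0.7071, 3.0000)
after link 3: o_3 = (-3.2071, 0.3787, -0.5355)
after link 4: o_4 = (-1.7071, -1.1213, -2.6569)
after link 5: o_5 = (-0.7071, -2.1213, -4.0711)
after link 6: o_6 = (-0.2071, -2.6213, -3.3640)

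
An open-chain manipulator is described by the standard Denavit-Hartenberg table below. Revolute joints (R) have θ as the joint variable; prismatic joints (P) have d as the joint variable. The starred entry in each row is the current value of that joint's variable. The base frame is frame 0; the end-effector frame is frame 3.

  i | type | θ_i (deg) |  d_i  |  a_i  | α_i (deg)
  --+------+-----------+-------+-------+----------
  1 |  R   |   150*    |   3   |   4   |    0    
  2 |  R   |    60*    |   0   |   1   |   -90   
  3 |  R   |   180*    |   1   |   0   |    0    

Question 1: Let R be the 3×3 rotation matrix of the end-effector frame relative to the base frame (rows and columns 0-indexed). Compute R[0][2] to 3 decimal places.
End-effector z-axis (col 2 of R) = (0.5000,-0.8660,0.0000)
R[0][2] = 0.5000

0.500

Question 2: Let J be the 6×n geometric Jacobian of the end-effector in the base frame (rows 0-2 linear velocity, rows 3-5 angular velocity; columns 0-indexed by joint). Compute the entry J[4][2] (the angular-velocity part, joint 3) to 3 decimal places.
axis z_2 = (0.5000,-0.8660,0.0000); lever o_n−o_2 = (0.5000,-0.8660,0.0000)
cross product → J_v[:, 2] = (0.0000,0.0000,0.0000)
J_ω[:, 2] = z_2
entry J[4][2] = -0.8660

-0.866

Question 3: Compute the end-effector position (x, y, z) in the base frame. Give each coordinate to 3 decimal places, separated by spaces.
-3.830 0.634 3.000

after link 1: o_1 = (-3.4641, 2.0000, 3.0000)
after link 2: o_2 = (-4.3301, 1.5000, 3.0000)
after link 3: o_3 = (-3.8301, 0.6340, 3.0000)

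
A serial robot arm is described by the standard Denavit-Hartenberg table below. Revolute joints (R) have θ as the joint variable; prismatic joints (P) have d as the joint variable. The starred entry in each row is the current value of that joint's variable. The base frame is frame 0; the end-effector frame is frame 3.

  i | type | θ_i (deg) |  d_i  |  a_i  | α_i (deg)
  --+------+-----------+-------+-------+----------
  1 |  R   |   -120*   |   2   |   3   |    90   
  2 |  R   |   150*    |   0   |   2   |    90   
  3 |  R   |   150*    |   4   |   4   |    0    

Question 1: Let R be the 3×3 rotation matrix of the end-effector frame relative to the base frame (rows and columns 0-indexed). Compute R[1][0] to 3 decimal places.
-0.400

End-effector x-axis (col 0 of R) = (-0.8080,-0.3995,-0.4330)
R[1][0] = -0.3995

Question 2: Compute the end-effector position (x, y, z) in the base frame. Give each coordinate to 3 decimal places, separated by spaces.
after link 1: o_1 = (-1.5000, -2.5981, 2.0000)
after link 2: o_2 = (-0.6340, -1.0981, 3.0000)
after link 3: o_3 = (-4.8660, -4.4282, 4.7321)

-4.866 -4.428 4.732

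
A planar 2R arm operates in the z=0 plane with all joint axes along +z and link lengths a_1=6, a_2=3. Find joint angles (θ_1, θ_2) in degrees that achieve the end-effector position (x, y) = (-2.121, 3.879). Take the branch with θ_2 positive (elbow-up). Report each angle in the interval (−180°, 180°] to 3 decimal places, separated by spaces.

cos θ_2 = (19.5453−6²−3²)/(2·6·3) = -0.7071; θ_2 = 134.9975° (elbow-up)
β = atan2(3.8790,-2.1210) = 118.6694°; ψ = atan2(2.1214,3.8788) = 28.6755°
θ_1 = β − ψ = 89.9939°

89.994 134.997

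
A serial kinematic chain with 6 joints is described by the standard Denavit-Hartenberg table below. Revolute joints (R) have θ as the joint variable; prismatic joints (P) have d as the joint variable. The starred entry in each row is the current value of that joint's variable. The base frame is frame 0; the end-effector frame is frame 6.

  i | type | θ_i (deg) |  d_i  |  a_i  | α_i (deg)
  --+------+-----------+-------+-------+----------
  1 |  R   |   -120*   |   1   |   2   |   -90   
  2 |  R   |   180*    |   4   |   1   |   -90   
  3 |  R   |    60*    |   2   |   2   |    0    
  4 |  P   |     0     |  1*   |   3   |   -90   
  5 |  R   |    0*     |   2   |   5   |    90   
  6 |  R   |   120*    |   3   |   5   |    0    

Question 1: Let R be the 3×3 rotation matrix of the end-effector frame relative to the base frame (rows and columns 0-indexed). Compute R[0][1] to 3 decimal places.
0.866

End-effector y-axis (col 1 of R) = (0.8660,-0.5000,0.0000)
R[0][1] = 0.8660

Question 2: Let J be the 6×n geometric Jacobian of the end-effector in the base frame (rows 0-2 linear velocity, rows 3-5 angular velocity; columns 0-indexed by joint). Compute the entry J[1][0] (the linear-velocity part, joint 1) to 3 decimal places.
-6.268

axis z_0 = ẑ; lever o_n−o_0 = (-6.2679,0.4641,7.0000)
cross product → J_v[:, 0] = (-0.4641,-6.2679,0.0000)
J_ω[:, 0] = z_0
entry J[1][0] = -6.2679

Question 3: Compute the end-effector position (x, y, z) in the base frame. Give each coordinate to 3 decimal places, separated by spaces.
-6.268 0.464 7.000

after link 1: o_1 = (-1.0000, -1.7321, 1.0000)
after link 2: o_2 = (2.9641, -2.8660, 1.0000)
after link 3: o_3 = (1.9641, -1.1340, 3.0000)
after link 4: o_4 = (0.4641, 1.4641, 4.0000)
after link 5: o_5 = (-3.7679, 4.7942, 4.0000)
after link 6: o_6 = (-6.2679, 0.4641, 7.0000)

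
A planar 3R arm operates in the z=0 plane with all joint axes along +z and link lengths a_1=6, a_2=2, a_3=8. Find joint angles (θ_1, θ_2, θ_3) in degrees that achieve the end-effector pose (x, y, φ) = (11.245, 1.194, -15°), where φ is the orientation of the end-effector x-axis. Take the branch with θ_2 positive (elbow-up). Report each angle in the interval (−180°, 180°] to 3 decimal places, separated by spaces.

wrist centre = target − a_3·(cos φ, sin φ) = (3.5176, 3.2646)
cos θ_2 = (23.0308−6²−2²)/(2·6·2) = -0.7071; θ_2 = 134.9955° (elbow-up)
β = atan2(3.2646,3.5176) = 42.8633°; ψ = atan2(1.4143,4.5859) = 17.1401°
θ_1 = β − ψ = 25.7231°
θ_3 = φ − θ_1 − θ_2 = -175.7187° (wrapped to (-180°,180°])

25.723 134.996 -175.719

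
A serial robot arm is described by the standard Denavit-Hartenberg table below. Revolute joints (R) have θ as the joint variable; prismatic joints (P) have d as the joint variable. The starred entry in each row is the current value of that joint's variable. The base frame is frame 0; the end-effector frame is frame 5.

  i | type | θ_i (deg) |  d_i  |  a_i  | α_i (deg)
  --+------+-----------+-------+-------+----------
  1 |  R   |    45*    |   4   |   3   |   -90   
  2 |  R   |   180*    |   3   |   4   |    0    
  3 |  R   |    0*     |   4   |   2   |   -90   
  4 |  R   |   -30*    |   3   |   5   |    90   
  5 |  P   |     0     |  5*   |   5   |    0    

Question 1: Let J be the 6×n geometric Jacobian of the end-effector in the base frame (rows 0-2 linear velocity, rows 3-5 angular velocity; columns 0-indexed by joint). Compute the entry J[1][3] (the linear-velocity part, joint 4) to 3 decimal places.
axis z_3 = (-0.0000,-0.0000,1.0000); lever o_n−o_3 = (-10.9534,2.2414,3.0000)
cross product → J_v[:, 3] = (-2.2414,-10.9534,-0.0000)
J_ω[:, 3] = z_3
entry J[1][3] = -10.9534

-10.953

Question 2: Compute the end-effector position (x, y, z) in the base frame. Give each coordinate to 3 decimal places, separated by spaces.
after link 1: o_1 = (2.1213, 2.1213, 4.0000)
after link 2: o_2 = (-2.8284, 1.4142, 4.0000)
after link 3: o_3 = (-7.0711, 2.8284, 4.0000)
after link 4: o_4 = (-11.9007, 1.5343, 7.0000)
after link 5: o_5 = (-18.0244, 5.0699, 7.0000)

-18.024 5.070 7.000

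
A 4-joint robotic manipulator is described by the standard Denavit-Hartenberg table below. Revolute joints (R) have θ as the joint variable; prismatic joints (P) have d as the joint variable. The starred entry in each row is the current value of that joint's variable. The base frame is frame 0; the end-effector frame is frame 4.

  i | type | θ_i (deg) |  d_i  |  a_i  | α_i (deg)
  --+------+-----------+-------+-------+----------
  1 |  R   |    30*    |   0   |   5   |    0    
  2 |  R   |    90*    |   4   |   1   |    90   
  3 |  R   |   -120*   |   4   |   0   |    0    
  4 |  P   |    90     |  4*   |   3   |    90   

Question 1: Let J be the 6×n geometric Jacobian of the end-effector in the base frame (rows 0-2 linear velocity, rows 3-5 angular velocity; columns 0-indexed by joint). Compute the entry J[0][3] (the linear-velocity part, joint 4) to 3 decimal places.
0.866

prismatic axis z_3 = (0.8660,0.5000,0.0000)
J_v[:, 3] = z_3; J_ω[:, 3] = (0,0,0)
entry J[0][3] = 0.8660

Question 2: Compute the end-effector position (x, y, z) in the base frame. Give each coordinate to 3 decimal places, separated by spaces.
after link 1: o_1 = (4.3301, 2.5000, 0.0000)
after link 2: o_2 = (3.8301, 3.3660, 4.0000)
after link 3: o_3 = (7.2942, 5.3660, 4.0000)
after link 4: o_4 = (9.4593, 9.6160, 2.5000)

9.459 9.616 2.500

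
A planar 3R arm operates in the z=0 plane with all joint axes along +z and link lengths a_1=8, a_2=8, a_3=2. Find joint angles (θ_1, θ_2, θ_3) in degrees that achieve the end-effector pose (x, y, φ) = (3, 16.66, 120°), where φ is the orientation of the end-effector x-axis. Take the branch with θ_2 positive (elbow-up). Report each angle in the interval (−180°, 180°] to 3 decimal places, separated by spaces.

wrist centre = target − a_3·(cos φ, sin φ) = (4.0000, 14.9279)
cos θ_2 = (238.8437−8²−8²)/(2·8·8) = 0.8660; θ_2 = 30.0068° (elbow-up)
β = atan2(14.9279,4.0000) = 74.9998°; ψ = atan2(4.0008,14.9277) = 15.0034°
θ_1 = β − ψ = 59.9964°
θ_3 = φ − θ_1 − θ_2 = 29.9968° (wrapped to (-180°,180°])

59.996 30.007 29.997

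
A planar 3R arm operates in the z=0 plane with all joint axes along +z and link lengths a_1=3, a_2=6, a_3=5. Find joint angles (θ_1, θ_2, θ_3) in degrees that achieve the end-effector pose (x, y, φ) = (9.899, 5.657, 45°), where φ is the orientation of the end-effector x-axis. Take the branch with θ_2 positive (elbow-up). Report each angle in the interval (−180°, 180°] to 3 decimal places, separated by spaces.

-45.005 90.009 -0.004

wrist centre = target − a_3·(cos φ, sin φ) = (6.3635, 2.1215)
cos θ_2 = (44.9943−3²−6²)/(2·3·6) = -0.0002; θ_2 = 90.0090° (elbow-up)
β = atan2(2.1215,6.3635) = 18.4375°; ψ = atan2(6.0000,2.9991) = 63.4422°
θ_1 = β − ψ = -45.0047°
θ_3 = φ − θ_1 − θ_2 = -0.0043° (wrapped to (-180°,180°])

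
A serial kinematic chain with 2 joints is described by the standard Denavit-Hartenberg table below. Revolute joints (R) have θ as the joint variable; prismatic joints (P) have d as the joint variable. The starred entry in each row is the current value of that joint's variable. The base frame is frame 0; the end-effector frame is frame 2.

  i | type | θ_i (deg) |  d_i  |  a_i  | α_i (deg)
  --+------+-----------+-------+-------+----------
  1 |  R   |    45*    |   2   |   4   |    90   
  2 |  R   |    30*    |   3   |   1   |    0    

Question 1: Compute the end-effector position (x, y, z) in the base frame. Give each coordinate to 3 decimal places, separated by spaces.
5.562 1.319 2.500

after link 1: o_1 = (2.8284, 2.8284, 2.0000)
after link 2: o_2 = (5.5621, 1.3195, 2.5000)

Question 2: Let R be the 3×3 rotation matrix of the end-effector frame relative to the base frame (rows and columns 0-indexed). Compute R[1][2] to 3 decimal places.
-0.707

End-effector z-axis (col 2 of R) = (0.7071,-0.7071,0.0000)
R[1][2] = -0.7071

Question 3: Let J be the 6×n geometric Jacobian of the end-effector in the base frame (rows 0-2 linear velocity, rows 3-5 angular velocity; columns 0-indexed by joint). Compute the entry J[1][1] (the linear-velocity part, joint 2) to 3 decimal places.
-0.354

axis z_1 = (0.7071,-0.7071,0.0000); lever o_n−o_1 = (2.7337,-1.5089,0.5000)
cross product → J_v[:, 1] = (-0.3536,-0.3536,0.8660)
J_ω[:, 1] = z_1
entry J[1][1] = -0.3536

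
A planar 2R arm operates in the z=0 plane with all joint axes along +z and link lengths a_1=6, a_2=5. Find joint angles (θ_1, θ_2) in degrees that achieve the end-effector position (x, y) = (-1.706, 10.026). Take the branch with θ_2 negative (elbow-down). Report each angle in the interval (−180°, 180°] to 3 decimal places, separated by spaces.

cos θ_2 = (103.4311−6²−5²)/(2·6·5) = 0.7072; θ_2 = -44.9936° (elbow-down)
β = atan2(10.0260,-1.7060) = 99.6568°; ψ = atan2(-3.5351,9.5359) = -20.3407°
θ_1 = β − ψ = 119.9975°

119.997 -44.994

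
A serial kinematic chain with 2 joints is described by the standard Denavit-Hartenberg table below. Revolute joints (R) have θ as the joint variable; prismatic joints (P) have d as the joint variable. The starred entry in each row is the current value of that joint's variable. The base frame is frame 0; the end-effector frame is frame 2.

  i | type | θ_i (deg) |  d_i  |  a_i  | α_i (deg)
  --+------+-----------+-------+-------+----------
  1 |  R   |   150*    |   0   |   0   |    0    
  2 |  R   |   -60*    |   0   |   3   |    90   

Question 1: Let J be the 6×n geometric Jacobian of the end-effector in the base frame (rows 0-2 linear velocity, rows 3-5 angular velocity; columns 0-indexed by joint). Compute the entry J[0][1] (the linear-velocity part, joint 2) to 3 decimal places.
-3.000

axis z_1 = (0.0000,0.0000,1.0000); lever o_n−o_1 = (-0.0000,3.0000,0.0000)
cross product → J_v[:, 1] = (-3.0000,-0.0000,0.0000)
J_ω[:, 1] = z_1
entry J[0][1] = -3.0000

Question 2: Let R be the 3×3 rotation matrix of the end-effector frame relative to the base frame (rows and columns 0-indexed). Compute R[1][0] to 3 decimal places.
1.000

End-effector x-axis (col 0 of R) = (-0.0000,1.0000,0.0000)
R[1][0] = 1.0000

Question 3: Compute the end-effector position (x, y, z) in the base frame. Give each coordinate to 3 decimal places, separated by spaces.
-0.000 3.000 0.000

after link 1: o_1 = (0.0000, 0.0000, 0.0000)
after link 2: o_2 = (-0.0000, 3.0000, 0.0000)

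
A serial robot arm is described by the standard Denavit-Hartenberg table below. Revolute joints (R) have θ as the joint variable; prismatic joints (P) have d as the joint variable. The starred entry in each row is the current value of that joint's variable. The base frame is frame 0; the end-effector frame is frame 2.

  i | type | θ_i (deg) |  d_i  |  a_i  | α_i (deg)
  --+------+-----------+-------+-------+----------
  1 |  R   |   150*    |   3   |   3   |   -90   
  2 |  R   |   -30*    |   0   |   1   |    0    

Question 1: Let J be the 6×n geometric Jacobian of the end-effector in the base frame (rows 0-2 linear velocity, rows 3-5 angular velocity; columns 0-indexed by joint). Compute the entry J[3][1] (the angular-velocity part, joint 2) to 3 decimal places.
-0.500

axis z_1 = (-0.5000,-0.8660,0.0000); lever o_n−o_1 = (-0.7500,0.4330,0.5000)
cross product → J_v[:, 1] = (-0.4330,0.2500,-0.8660)
J_ω[:, 1] = z_1
entry J[3][1] = -0.5000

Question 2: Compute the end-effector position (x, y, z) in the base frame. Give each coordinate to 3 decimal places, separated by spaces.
-3.348 1.933 3.500

after link 1: o_1 = (-2.5981, 1.5000, 3.0000)
after link 2: o_2 = (-3.3481, 1.9330, 3.5000)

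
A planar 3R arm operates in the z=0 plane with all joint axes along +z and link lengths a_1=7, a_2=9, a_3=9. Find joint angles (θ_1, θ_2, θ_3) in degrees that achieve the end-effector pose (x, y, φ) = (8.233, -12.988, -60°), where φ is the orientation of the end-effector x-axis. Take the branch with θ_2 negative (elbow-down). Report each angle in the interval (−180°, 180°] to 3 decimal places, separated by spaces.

wrist centre = target − a_3·(cos φ, sin φ) = (3.7330, -5.1938)
cos θ_2 = (40.9106−7²−9²)/(2·7·9) = -0.7071; θ_2 = -134.9961° (elbow-down)
β = atan2(-5.1938,3.7330) = -54.2935°; ψ = atan2(-6.3644,0.6365) = -84.2891°
θ_1 = β − ψ = 29.9957°
θ_3 = φ − θ_1 − θ_2 = 45.0005° (wrapped to (-180°,180°])

29.996 -134.996 45.000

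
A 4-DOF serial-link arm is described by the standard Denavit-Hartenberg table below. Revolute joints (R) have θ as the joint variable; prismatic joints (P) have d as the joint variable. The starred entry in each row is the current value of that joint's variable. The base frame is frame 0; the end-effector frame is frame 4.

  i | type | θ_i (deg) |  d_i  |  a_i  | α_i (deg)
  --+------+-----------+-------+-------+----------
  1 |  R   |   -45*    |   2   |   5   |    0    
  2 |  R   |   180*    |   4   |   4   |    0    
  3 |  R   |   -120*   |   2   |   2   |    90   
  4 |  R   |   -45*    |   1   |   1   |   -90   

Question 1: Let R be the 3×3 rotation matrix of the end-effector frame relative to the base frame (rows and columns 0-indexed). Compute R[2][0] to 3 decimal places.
-0.707

End-effector x-axis (col 0 of R) = (0.6830,0.1830,-0.7071)
R[2][0] = -0.7071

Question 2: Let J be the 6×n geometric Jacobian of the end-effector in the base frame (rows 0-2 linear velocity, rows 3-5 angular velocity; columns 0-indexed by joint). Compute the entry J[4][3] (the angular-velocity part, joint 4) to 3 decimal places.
-0.966

axis z_3 = (0.2588,-0.9659,0.0000); lever o_n−o_3 = (0.9418,-0.7829,-0.7071)
cross product → J_v[:, 3] = (0.6830,0.1830,0.7071)
J_ω[:, 3] = z_3
entry J[4][3] = -0.9659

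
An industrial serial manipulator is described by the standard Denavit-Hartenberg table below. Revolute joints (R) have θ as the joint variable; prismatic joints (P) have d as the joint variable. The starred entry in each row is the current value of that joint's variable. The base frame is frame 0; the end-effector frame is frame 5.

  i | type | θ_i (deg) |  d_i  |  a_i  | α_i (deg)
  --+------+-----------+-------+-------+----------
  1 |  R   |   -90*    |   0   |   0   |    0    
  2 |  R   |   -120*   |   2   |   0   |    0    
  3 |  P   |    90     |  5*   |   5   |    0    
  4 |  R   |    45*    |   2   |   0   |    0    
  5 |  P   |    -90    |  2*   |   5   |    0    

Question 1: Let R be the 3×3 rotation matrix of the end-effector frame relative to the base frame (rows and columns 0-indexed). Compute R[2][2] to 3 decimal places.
1.000

End-effector z-axis (col 2 of R) = (0.0000,0.0000,1.0000)
R[2][2] = 1.0000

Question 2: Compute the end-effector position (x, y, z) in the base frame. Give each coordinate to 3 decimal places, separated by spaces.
after link 1: o_1 = (0.0000, 0.0000, 0.0000)
after link 2: o_2 = (0.0000, 0.0000, 2.0000)
after link 3: o_3 = (-2.5000, -4.3301, 7.0000)
after link 4: o_4 = (-2.5000, -4.3301, 9.0000)
after link 5: o_5 = (-7.3296, -5.6242, 11.0000)

-7.330 -5.624 11.000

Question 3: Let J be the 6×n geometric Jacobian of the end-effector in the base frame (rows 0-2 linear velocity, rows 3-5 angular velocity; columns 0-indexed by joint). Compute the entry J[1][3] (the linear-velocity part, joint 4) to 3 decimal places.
axis z_3 = (0.0000,0.0000,1.0000); lever o_n−o_3 = (-4.8296,-1.2941,4.0000)
cross product → J_v[:, 3] = (1.2941,-4.8296,0.0000)
J_ω[:, 3] = z_3
entry J[1][3] = -4.8296

-4.830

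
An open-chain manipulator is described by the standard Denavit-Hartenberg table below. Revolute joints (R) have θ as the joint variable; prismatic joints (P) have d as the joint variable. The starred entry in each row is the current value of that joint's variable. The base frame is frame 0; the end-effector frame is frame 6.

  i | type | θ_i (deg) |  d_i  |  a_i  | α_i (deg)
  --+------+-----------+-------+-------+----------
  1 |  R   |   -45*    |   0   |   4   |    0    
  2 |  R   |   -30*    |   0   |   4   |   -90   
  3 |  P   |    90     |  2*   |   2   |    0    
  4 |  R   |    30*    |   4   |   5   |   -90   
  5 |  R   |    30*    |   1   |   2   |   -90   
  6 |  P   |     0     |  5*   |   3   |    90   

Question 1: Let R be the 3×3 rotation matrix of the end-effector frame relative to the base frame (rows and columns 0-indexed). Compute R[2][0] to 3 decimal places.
End-effector x-axis (col 0 of R) = (-0.5950,0.2888,-0.7500)
R[2][0] = -0.7500

-0.750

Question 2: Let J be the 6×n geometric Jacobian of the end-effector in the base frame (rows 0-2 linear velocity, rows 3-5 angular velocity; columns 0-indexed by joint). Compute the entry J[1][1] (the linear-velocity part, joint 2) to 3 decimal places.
-0.875

axis z_1 = (0.0000,0.0000,1.0000); lever o_n−o_1 = (-0.8746,0.0567,-7.4151)
cross product → J_v[:, 1] = (-0.0567,-0.8746,0.0000)
J_ω[:, 1] = z_1
entry J[1][1] = -0.8746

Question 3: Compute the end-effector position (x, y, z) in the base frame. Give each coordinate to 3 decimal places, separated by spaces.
after link 1: o_1 = (2.8284, -2.8284, 0.0000)
after link 2: o_2 = (3.8637, -6.6921, 0.0000)
after link 3: o_3 = (5.7956, -6.1745, -2.0000)
after link 4: o_4 = (9.0122, -2.7244, -6.3301)
after link 5: o_5 = (7.5980, -1.3102, -7.3301)
after link 6: o_6 = (1.9538, -2.7718, -7.4151)

1.954 -2.772 -7.415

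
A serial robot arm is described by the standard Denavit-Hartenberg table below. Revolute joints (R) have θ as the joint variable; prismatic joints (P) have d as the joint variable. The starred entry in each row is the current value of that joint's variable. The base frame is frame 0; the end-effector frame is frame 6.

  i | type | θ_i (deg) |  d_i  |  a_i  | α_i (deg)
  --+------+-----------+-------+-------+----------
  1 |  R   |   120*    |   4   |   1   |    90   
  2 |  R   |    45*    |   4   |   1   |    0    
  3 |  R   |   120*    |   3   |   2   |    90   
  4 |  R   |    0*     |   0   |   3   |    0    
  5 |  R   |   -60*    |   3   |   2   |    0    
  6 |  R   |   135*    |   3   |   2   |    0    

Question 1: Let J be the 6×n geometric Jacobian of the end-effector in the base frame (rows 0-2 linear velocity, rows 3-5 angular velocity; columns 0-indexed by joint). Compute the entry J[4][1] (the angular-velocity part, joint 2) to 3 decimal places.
axis z_1 = (0.8660,0.5000,0.0000); lever o_n−o_1 = (8.2530,0.1050,8.1896)
cross product → J_v[:, 1] = (4.0948,-7.0924,-4.0355)
J_ω[:, 1] = z_1
entry J[4][1] = 0.5000

0.500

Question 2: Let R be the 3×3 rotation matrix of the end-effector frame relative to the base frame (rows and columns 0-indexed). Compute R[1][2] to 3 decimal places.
End-effector z-axis (col 2 of R) = (-0.1294,0.2241,0.9659)
R[1][2] = 0.2241

0.224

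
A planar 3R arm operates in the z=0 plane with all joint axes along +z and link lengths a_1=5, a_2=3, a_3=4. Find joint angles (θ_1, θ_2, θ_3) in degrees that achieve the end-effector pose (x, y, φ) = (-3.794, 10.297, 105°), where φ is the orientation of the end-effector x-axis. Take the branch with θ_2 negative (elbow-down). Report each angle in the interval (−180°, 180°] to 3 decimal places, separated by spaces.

134.999 -60.005 30.006

wrist centre = target − a_3·(cos φ, sin φ) = (-2.7587, 6.4333)
cos θ_2 = (48.9979−5²−3²)/(2·5·3) = 0.4999; θ_2 = -60.0047° (elbow-down)
β = atan2(6.4333,-2.7587) = 113.2106°; ψ = atan2(-2.5982,6.4998) = -21.7884°
θ_1 = β − ψ = 134.9990°
θ_3 = φ − θ_1 − θ_2 = 30.0057° (wrapped to (-180°,180°])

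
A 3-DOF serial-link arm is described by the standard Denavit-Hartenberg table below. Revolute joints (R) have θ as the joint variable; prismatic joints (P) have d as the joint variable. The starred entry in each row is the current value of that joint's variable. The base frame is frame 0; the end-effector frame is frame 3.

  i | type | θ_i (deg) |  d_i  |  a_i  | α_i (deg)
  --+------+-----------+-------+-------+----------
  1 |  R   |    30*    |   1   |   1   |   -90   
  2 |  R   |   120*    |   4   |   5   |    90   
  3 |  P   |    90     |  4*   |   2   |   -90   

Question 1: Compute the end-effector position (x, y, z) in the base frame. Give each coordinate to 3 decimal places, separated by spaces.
after link 1: o_1 = (0.8660, 0.5000, 1.0000)
after link 2: o_2 = (-3.2990, 2.7141, -3.3301)
after link 3: o_3 = (-1.2990, 6.1782, -5.3301)

-1.299 6.178 -5.330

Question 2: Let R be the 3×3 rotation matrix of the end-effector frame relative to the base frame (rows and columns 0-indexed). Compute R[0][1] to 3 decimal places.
End-effector y-axis (col 1 of R) = (-0.7500,-0.4330,0.5000)
R[0][1] = -0.7500

-0.750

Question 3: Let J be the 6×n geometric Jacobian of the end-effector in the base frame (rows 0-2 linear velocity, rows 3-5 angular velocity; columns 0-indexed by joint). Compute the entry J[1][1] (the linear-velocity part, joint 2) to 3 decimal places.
-3.165

axis z_1 = (-0.5000,0.8660,0.0000); lever o_n−o_1 = (-2.1651,5.6782,-6.3301)
cross product → J_v[:, 1] = (-5.4821,-3.1651,-0.9641)
J_ω[:, 1] = z_1
entry J[1][1] = -3.1651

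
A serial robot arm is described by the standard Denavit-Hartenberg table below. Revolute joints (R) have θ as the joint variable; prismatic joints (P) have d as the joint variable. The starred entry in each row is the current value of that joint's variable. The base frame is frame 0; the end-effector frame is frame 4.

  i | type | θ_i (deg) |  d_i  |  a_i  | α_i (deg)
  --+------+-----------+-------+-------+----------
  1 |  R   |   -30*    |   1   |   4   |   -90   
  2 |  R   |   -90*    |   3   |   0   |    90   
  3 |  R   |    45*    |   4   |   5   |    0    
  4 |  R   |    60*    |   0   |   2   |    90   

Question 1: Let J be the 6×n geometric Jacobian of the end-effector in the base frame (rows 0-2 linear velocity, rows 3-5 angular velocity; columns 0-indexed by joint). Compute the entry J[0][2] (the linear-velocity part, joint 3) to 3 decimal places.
1.509

axis z_2 = (-0.8660,0.5000,0.0000); lever o_n−o_2 = (-0.7304,6.7349,3.0179)
cross product → J_v[:, 2] = (1.5089,2.6136,-5.4674)
J_ω[:, 2] = z_2
entry J[0][2] = 1.5089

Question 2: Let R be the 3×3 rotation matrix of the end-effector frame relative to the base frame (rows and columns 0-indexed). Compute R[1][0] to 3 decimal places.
End-effector x-axis (col 0 of R) = (0.4830,0.8365,-0.2588)
R[1][0] = 0.8365

0.837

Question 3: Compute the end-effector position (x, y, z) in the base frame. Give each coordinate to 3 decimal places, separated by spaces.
4.234 7.333 4.018

after link 1: o_1 = (3.4641, -2.0000, 1.0000)
after link 2: o_2 = (4.9641, 0.5981, 1.0000)
after link 3: o_3 = (3.2678, 5.6599, 4.5355)
after link 4: o_4 = (4.2337, 7.3330, 4.0179)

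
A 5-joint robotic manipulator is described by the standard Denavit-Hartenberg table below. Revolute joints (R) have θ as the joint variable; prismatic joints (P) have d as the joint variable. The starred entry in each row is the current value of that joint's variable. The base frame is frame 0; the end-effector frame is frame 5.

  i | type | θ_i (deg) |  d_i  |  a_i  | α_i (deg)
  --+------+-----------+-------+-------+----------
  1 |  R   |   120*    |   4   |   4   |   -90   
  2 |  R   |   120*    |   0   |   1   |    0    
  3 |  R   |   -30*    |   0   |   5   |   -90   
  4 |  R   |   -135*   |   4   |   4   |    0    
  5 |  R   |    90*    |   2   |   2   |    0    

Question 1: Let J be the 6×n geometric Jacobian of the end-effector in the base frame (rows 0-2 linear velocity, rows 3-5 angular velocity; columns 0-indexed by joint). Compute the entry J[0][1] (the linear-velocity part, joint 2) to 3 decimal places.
2.226

axis z_1 = (-0.8660,-0.5000,0.0000); lever o_n−o_1 = (-0.4242,-7.7505,-4.4518)
cross product → J_v[:, 1] = (2.2259,-3.8554,6.5000)
J_ω[:, 1] = z_1
entry J[0][1] = 2.2259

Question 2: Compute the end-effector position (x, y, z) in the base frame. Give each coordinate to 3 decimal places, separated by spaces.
-2.424 -4.286 -0.452

after link 1: o_1 = (-2.0000, 3.4641, 4.0000)
after link 2: o_2 = (-1.7500, 3.0311, 3.1340)
after link 3: o_3 = (-1.7500, 3.0311, -1.8660)
after link 4: o_4 = (-2.1995, -1.8472, 0.9624)
after link 5: o_5 = (-2.4242, -4.2864, -0.4518)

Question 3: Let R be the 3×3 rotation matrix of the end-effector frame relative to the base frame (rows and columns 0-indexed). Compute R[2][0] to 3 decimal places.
-0.707

End-effector x-axis (col 0 of R) = (-0.6124,-0.3536,-0.7071)
R[2][0] = -0.7071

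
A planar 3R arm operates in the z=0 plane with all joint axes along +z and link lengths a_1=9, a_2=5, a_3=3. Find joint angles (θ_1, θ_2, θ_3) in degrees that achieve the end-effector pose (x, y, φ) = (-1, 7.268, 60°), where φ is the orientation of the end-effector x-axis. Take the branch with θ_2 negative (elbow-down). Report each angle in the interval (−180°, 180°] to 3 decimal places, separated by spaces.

wrist centre = target − a_3·(cos φ, sin φ) = (-2.5000, 4.6699)
cos θ_2 = (28.0582−9²−5²)/(2·9·5) = -0.8660; θ_2 = -149.9994° (elbow-down)
β = atan2(4.6699,-2.5000) = 118.1620°; ψ = atan2(-2.5000,4.6699) = -28.1625°
θ_1 = β − ψ = 146.3245°
θ_3 = φ − θ_1 − θ_2 = 63.6749° (wrapped to (-180°,180°])

146.324 -149.999 63.675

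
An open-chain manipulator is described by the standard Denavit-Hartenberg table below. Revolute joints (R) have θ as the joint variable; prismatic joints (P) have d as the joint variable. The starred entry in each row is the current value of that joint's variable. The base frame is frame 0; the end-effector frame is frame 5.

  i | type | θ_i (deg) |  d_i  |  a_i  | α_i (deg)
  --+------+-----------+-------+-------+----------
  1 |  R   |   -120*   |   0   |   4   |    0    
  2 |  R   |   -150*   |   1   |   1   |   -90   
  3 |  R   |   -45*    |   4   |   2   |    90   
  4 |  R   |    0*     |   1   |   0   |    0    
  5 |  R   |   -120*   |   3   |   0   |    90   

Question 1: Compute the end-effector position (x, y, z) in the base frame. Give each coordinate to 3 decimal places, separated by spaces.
-6.000 -3.878 5.243

after link 1: o_1 = (-2.0000, -3.4641, 0.0000)
after link 2: o_2 = (-2.0000, -2.4641, 1.0000)
after link 3: o_3 = (-6.0000, -1.0499, 2.4142)
after link 4: o_4 = (-6.0000, -1.7570, 3.1213)
after link 5: o_5 = (-6.0000, -3.8783, 5.2426)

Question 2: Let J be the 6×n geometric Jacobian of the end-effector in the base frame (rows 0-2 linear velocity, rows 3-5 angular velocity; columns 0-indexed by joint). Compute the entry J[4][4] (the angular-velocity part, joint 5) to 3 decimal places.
axis z_4 = (0.0000,-0.7071,0.7071); lever o_n−o_4 = (0.0000,-2.1213,2.1213)
cross product → J_v[:, 4] = (0.0000,-0.0000,-0.0000)
J_ω[:, 4] = z_4
entry J[4][4] = -0.7071

-0.707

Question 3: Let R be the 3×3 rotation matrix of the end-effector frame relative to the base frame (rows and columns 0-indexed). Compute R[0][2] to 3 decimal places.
-0.500

End-effector z-axis (col 2 of R) = (-0.5000,-0.6124,-0.6124)
R[0][2] = -0.5000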